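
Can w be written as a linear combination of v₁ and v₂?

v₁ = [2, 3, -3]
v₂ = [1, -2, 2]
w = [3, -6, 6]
Yes

Form the augmented matrix and row-reduce:
[v₁|v₂|w] = 
  [  2,   1,   3]
  [  3,  -2,  -6]
  [ -3,   2,   6]
R2 → R2 - (3/2)·R1
R3 → R3 + (3/2)·R1
R3 → R3 + (1)·R2
REF = 
  [    2,     1,     3]
  [    0,  -7/2, -21/2]
  [    0,     0,     0]

No row of the form [0 0 | nonzero], so the system is consistent. Back-substitution gives c₁ = 0, c₂ = 3: w = (0)·v₁ + (3)·v₂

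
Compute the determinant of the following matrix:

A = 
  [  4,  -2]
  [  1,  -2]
For a 2×2 matrix, det = ad - bc = (4)(-2) - (-2)(1) = -6

det(A) = -6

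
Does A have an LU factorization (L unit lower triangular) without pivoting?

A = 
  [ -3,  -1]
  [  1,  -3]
Yes.
A[1,1] = -3 ≠ 0, so Gaussian elimination proceeds without a row swap: multiplier ℓ₂₁ = (1)/(-3) = -1/3, and U[2,2] = -3 - (-1/3)(-1) = -10/3.
L = 
  [   1,    0]
  [-1/3,    1]
U = 
  [   -3,    -1]
  [    0, -10/3]
Check row 2 of LU: [(-1/3)(-3), (-1/3)(-1) + (-10/3)] = [1, -3] = row 2 of A ✓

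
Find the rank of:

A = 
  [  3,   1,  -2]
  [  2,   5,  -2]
rank(A) = 2

Row reduce:
R2 → R2 - (2/3)·R1
REF = 
  [   3,    1,   -2]
  [   0, 13/3, -2/3]
Pivot columns: 1, 2 → 2 pivots.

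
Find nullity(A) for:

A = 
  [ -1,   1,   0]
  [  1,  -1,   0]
nullity(A) = 2

Row reduce:
R2 → R2 + (1)·R1
REF = 
  [ -1,   1,   0]
  [  0,   0,   0]
Pivot columns: 1 → 1 pivot.
rank(A) = 1, so nullity(A) = 3 - 1 = 2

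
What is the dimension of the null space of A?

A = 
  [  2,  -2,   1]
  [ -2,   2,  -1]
nullity(A) = 2

Row reduce:
R2 → R2 + (1)·R1
REF = 
  [  2,  -2,   1]
  [  0,   0,   0]
Pivot columns: 1 → 1 pivot.
rank(A) = 1, so nullity(A) = 3 - 1 = 2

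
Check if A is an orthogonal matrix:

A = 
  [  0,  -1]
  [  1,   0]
Yes

AᵀA = 
  [  1,   0]
  [  0,   1]
= I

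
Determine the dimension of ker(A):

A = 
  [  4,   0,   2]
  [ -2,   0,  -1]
nullity(A) = 2

Row reduce:
R2 → R2 + (1/2)·R1
REF = 
  [  4,   0,   2]
  [  0,   0,   0]
Pivot columns: 1 → 1 pivot.
rank(A) = 1, so nullity(A) = 3 - 1 = 2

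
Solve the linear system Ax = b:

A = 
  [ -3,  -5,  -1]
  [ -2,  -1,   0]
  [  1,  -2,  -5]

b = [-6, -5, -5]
x = [3, -1, 2]

Row reduce the augmented matrix [A|b]:
R2 → R2 - (2/3)·R1
R3 → R3 + (1/3)·R1
R3 → R3 + (11/7)·R2
REF = 
  [   -3,    -5,    -1,    -6]
  [    0,   7/3,   2/3,    -1]
  [    0,     0, -30/7, -60/7]

Back-substitution:
x₃ = (-60/7) / (-30/7) = 2
x₂ = (-1 - (2/3)(2)) / (7/3) = -1
x₁ = (-6 - (-5)(-1) - (-1)(2)) / (-3) = 3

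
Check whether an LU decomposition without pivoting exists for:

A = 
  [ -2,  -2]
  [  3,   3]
Yes.
A[1,1] = -2 ≠ 0, so Gaussian elimination proceeds without a row swap: multiplier ℓ₂₁ = (3)/(-2) = -3/2, and U[2,2] = 3 - (-3/2)(-2) = 0.
L = 
  [   1,    0]
  [-3/2,    1]
U = 
  [ -2,  -2]
  [  0,   0]
Check row 2 of LU: [(-3/2)(-2), (-3/2)(-2) + 0] = [3, 3] = row 2 of A ✓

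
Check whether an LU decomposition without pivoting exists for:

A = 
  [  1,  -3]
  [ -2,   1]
Yes.
A[1,1] = 1 ≠ 0, so Gaussian elimination proceeds without a row swap: multiplier ℓ₂₁ = (-2)/(1) = -2, and U[2,2] = 1 - (-2)(-3) = -5.
L = 
  [  1,   0]
  [ -2,   1]
U = 
  [  1,  -3]
  [  0,  -5]
Check row 2 of LU: [(-2)(1), (-2)(-3) + (-5)] = [-2, 1] = row 2 of A ✓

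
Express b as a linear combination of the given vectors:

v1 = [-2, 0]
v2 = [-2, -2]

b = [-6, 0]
c1 = 3, c2 = 0

b = 3·v1 + 0·v2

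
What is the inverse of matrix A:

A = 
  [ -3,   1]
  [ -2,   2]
det(A) = (-3)(2) - (1)(-2) = -4
For a 2×2 matrix, A⁻¹ = (1/det(A)) · [[d, -b], [-c, a]]
    = (-1/4) · [[2, -1], [2, -3]]

A⁻¹ = 
  [-1/2,  1/4]
  [-1/2,  3/4]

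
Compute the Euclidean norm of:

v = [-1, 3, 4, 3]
5.916

||v||₂ = √((-1)² + (3)² + (4)² + (3)²) = √35 = 5.916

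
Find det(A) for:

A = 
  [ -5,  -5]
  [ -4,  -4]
0

For a 2×2 matrix, det = ad - bc = (-5)(-4) - (-5)(-4) = 0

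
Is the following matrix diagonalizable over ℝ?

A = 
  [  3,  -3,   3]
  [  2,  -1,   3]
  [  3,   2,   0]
Yes

Characteristic polynomial: det(λI - A) = λ³ - 2λ² - 12λ + 24
Testing integer divisors of the constant term: p(2) = 0, so (λ - 2) is a factor:
p(λ) = (λ - 2)(λ² - 12)
λ² - 12 = 0  ⇒  λ = (0 ± √((0)² - 4·(-12)))/2 = (0 ± √(48))/2
  = 2√3,  -2√3
Eigenvalues: 2, 2√3, -2√3  (≈ 2, 3.464, -3.464)
The two irrational eigenvalues are distinct (simple), so each has alg. mult. = geom. mult. = 1.
λ=2: alg. mult. = 1, geom. mult. = 3 - rank(A - (2)I) = 3 - 2 = 1
Sum of geometric multiplicities equals n, so A has n independent eigenvectors.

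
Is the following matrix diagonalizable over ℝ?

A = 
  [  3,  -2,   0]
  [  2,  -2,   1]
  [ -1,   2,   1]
Yes

Characteristic polynomial: det(λI - A) = λ³ - 2λ² - 3λ + 6
Testing integer divisors of the constant term: p(2) = 0, so (λ - 2) is a factor:
p(λ) = (λ - 2)(λ² - 3)
λ² - 3 = 0  ⇒  λ = (0 ± √((0)² - 4·(-3)))/2 = (0 ± √(12))/2
  = √3,  -√3
Eigenvalues: 2, √3, -√3  (≈ 2, 1.732, -1.732)
The two irrational eigenvalues are distinct (simple), so each has alg. mult. = geom. mult. = 1.
λ=2: alg. mult. = 1, geom. mult. = 3 - rank(A - (2)I) = 3 - 2 = 1
Sum of geometric multiplicities equals n, so A has n independent eigenvectors.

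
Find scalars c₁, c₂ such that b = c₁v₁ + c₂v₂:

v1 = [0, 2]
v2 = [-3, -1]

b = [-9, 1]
c1 = 2, c2 = 3

b = 2·v1 + 3·v2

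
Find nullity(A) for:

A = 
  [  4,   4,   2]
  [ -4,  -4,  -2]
nullity(A) = 2

Row reduce:
R2 → R2 + (1)·R1
REF = 
  [  4,   4,   2]
  [  0,   0,   0]
Pivot columns: 1 → 1 pivot.
rank(A) = 1, so nullity(A) = 3 - 1 = 2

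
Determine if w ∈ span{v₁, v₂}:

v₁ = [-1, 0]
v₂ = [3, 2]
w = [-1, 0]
Yes

Form the augmented matrix and row-reduce:
[v₁|v₂|w] = 
  [ -1,   3,  -1]
  [  0,   2,   0]
(already in echelon form — no row operations needed)

No row of the form [0 0 | nonzero], so the system is consistent. Back-substitution gives c₁ = 1, c₂ = 0: w = (1)·v₁ + (0)·v₂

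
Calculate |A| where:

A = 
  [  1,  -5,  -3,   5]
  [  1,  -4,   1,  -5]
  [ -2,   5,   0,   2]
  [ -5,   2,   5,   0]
246

Cofactor expansion along row 1: det(A) = a₁₁M₁₁ - a₁₂M₁₂ + a₁₃M₁₃ - a₁₄M₁₄

M₁₁ = det[[-4, 1, -5]; [5, 0, 2]; [2, 5, 0]]
  = (-4)·((0)(0) - (2)(5)) - (1)·((5)(0) - (2)(2)) + (-5)·((5)(5) - (0)(2))
  = (-4)(-10) - (1)(-4) + (-5)(25)
  = -81
M₁₂ = det[[1, 1, -5]; [-2, 0, 2]; [-5, 5, 0]]
  = (1)·((0)(0) - (2)(5)) - (1)·((-2)(0) - (2)(-5)) + (-5)·((-2)(5) - (0)(-5))
  = (1)(-10) - (1)(10) + (-5)(-10)
  = 30
M₁₃ = det[[1, -4, -5]; [-2, 5, 2]; [-5, 2, 0]]
  = (1)·((5)(0) - (2)(2)) - (-4)·((-2)(0) - (2)(-5)) + (-5)·((-2)(2) - (5)(-5))
  = (1)(-4) - (-4)(10) + (-5)(21)
  = -69
M₁₄ = det[[1, -4, 1]; [-2, 5, 0]; [-5, 2, 5]]
  = (1)·((5)(5) - (0)(2)) - (-4)·((-2)(5) - (0)(-5)) + (1)·((-2)(2) - (5)(-5))
  = (1)(25) - (-4)(-10) + (1)(21)
  = 6

det(A) = (1)(-81) - (-5)(30) + (-3)(-69) - (5)(6) = 246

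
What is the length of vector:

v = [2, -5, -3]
6.164

||v||₂ = √((2)² + (-5)² + (-3)²) = √38 = 6.164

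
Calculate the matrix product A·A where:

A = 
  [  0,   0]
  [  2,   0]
A² = A·A:
A²[1,1] = (0)(0) + (0)(2) = 0
A²[1,2] = (0)(0) + (0)(0) = 0
A²[2,1] = (2)(0) + (0)(2) = 0
A²[2,2] = (2)(0) + (0)(0) = 0
A² = 
  [  0,   0]
  [  0,   0]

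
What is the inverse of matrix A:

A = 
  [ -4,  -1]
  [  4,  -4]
det(A) = (-4)(-4) - (-1)(4) = 20
For a 2×2 matrix, A⁻¹ = (1/det(A)) · [[d, -b], [-c, a]]
    = (1/20) · [[-4, 1], [-4, -4]]

A⁻¹ = 
  [-1/5, 1/20]
  [-1/5, -1/5]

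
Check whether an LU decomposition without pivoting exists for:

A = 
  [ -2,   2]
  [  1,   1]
Yes.
A[1,1] = -2 ≠ 0, so Gaussian elimination proceeds without a row swap: multiplier ℓ₂₁ = (1)/(-2) = -1/2, and U[2,2] = 1 - (-1/2)(2) = 2.
L = 
  [   1,    0]
  [-1/2,    1]
U = 
  [ -2,   2]
  [  0,   2]
Check row 2 of LU: [(-1/2)(-2), (-1/2)(2) + 2] = [1, 1] = row 2 of A ✓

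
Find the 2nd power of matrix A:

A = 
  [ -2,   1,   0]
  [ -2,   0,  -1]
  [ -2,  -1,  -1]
A² = A·A:
A²[1,1] = (-2)(-2) + (1)(-2) + (0)(-2) = 2
A²[1,2] = (-2)(1) + (1)(0) + (0)(-1) = -2
A²[1,3] = (-2)(0) + (1)(-1) + (0)(-1) = -1
A²[2,1] = (-2)(-2) + (0)(-2) + (-1)(-2) = 6
A²[2,2] = (-2)(1) + (0)(0) + (-1)(-1) = -1
A²[2,3] = (-2)(0) + (0)(-1) + (-1)(-1) = 1
A²[3,1] = (-2)(-2) + (-1)(-2) + (-1)(-2) = 8
A²[3,2] = (-2)(1) + (-1)(0) + (-1)(-1) = -1
A²[3,3] = (-2)(0) + (-1)(-1) + (-1)(-1) = 2
A² = 
  [  2,  -2,  -1]
  [  6,  -1,   1]
  [  8,  -1,   2]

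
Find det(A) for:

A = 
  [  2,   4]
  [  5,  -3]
-26

For a 2×2 matrix, det = ad - bc = (2)(-3) - (4)(5) = -26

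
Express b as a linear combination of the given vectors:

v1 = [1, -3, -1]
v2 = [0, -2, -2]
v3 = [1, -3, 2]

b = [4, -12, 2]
c1 = 2, c2 = 0, c3 = 2

b = 2·v1 + 0·v2 + 2·v3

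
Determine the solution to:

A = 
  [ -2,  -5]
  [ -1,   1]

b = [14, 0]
Row reduce the augmented matrix [A|b]:
R2 → R2 - (1/2)·R1
REF = 
  [ -2,  -5,  14]
  [  0, 7/2,  -7]

Back-substitution:
x₂ = (-7) / (7/2) = -2
x₁ = (14 - (-5)(-2)) / (-2) = -2

x = [-2, -2]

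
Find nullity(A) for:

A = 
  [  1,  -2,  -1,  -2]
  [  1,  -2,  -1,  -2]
nullity(A) = 3

Row reduce:
R2 → R2 - (1)·R1
REF = 
  [  1,  -2,  -1,  -2]
  [  0,   0,   0,   0]
Pivot columns: 1 → 1 pivot.
rank(A) = 1, so nullity(A) = 4 - 1 = 3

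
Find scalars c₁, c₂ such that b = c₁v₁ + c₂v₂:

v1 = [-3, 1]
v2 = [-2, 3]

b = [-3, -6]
c1 = 3, c2 = -3

b = 3·v1 + -3·v2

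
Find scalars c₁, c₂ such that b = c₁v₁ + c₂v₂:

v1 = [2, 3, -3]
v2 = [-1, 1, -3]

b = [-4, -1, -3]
c1 = -1, c2 = 2

b = -1·v1 + 2·v2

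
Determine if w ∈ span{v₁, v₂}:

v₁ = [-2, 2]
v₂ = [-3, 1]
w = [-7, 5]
Yes

Form the augmented matrix and row-reduce:
[v₁|v₂|w] = 
  [ -2,  -3,  -7]
  [  2,   1,   5]
R2 → R2 + (1)·R1
REF = 
  [ -2,  -3,  -7]
  [  0,  -2,  -2]

No row of the form [0 0 | nonzero], so the system is consistent. Back-substitution gives c₁ = 2, c₂ = 1: w = (2)·v₁ + (1)·v₂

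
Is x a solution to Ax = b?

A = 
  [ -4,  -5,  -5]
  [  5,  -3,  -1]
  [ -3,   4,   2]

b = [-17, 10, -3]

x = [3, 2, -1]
Yes

Ax = [-17, 10, -3] = b ✓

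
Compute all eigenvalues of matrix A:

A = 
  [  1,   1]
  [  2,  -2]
tr(A) = -1, det(A) = -4
Characteristic polynomial: λ² - tr(A)λ + det(A) = λ² + λ - 4
λ² + λ - 4 = 0  ⇒  λ = (-1 ± √((1)² - 4·(-4)))/2 = (-1 ± √(17))/2
  = (-1 + √17)/2,  (-1 - √17)/2

λ = (-1 + √17)/2, (-1 - √17)/2  (≈ 1.562, -2.562)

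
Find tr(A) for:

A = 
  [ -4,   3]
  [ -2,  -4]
-8

tr(A) = -4 + -4 = -8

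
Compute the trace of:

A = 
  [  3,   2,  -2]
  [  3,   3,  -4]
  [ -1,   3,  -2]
4

tr(A) = 3 + 3 + -2 = 4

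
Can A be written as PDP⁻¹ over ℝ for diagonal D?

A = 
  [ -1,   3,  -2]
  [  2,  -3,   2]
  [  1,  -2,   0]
No

Characteristic polynomial: det(λI - A) = λ³ + 4λ² + 3λ - 4
By the rational root theorem any rational root is an integer dividing 4; none of those is a root, so p(λ) has no rational roots and hence (being an irreducible cubic) no repeated roots.
Discriminant of the cubic: Δ = -236
Δ < 0 ⇒ one real eigenvalue and a complex-conjugate pair: λ ≈ -2.329 + 0.8023i, -2.329 - 0.8023i, 0.659
Has complex eigenvalues (not diagonalizable over ℝ).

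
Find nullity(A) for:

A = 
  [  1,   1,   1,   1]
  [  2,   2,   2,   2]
nullity(A) = 3

Row reduce:
R2 → R2 - (2)·R1
REF = 
  [  1,   1,   1,   1]
  [  0,   0,   0,   0]
Pivot columns: 1 → 1 pivot.
rank(A) = 1, so nullity(A) = 4 - 1 = 3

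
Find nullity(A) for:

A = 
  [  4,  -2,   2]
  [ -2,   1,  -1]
nullity(A) = 2

Row reduce:
R2 → R2 + (1/2)·R1
REF = 
  [  4,  -2,   2]
  [  0,   0,   0]
Pivot columns: 1 → 1 pivot.
rank(A) = 1, so nullity(A) = 3 - 1 = 2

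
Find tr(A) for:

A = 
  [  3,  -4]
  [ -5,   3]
6

tr(A) = 3 + 3 = 6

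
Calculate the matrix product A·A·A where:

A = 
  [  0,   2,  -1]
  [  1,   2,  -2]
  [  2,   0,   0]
A^3 = 
  [ -4,   8,  -8]
  [ -4,   8, -10]
  [  0,   8,  -8]

A² = A·A:
A²[1,1] = (0)(0) + (2)(1) + (-1)(2) = 0
A²[1,2] = (0)(2) + (2)(2) + (-1)(0) = 4
A²[1,3] = (0)(-1) + (2)(-2) + (-1)(0) = -4
A²[2,1] = (1)(0) + (2)(1) + (-2)(2) = -2
A²[2,2] = (1)(2) + (2)(2) + (-2)(0) = 6
A²[2,3] = (1)(-1) + (2)(-2) + (-2)(0) = -5
A²[3,1] = (2)(0) + (0)(1) + (0)(2) = 0
A²[3,2] = (2)(2) + (0)(2) + (0)(0) = 4
A²[3,3] = (2)(-1) + (0)(-2) + (0)(0) = -2
A² = 
  [  0,   4,  -4]
  [ -2,   6,  -5]
  [  0,   4,  -2]

A^3 = A^2·A:
A^3[1,1] = (0)(0) + (4)(1) + (-4)(2) = -4
A^3[1,2] = (0)(2) + (4)(2) + (-4)(0) = 8
A^3[1,3] = (0)(-1) + (4)(-2) + (-4)(0) = -8
A^3[2,1] = (-2)(0) + (6)(1) + (-5)(2) = -4
A^3[2,2] = (-2)(2) + (6)(2) + (-5)(0) = 8
A^3[2,3] = (-2)(-1) + (6)(-2) + (-5)(0) = -10
A^3[3,1] = (0)(0) + (4)(1) + (-2)(2) = 0
A^3[3,2] = (0)(2) + (4)(2) + (-2)(0) = 8
A^3[3,3] = (0)(-1) + (4)(-2) + (-2)(0) = -8
A^3 = 
  [ -4,   8,  -8]
  [ -4,   8, -10]
  [  0,   8,  -8]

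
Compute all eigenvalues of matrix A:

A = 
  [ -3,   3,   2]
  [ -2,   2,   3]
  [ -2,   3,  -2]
λ = -1, -1 + √6, -1 - √6  (≈ -1, 1.449, -3.449)

Characteristic polynomial: det(λI - A) = λ³ + 3λ² - 3λ - 5
Testing integer divisors of the constant term: p(-1) = 0, so (λ + 1) is a factor:
p(λ) = (λ + 1)(λ² + 2λ - 5)
λ² + 2λ - 5 = 0  ⇒  λ = (-2 ± √((2)² - 4·(-5)))/2 = (-2 ± √(24))/2
  = -1 + √6,  -1 - √6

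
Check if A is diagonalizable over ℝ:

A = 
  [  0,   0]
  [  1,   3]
Yes

tr(A) = 3, det(A) = 0
Characteristic polynomial: λ² - tr(A)λ + det(A) = λ² - 3λ
λ² - 3λ = λ(λ - 3)
Eigenvalues: 3, 0
λ=0: alg. mult. = 1, geom. mult. = 2 - rank(A - (0)I) = 2 - 1 = 1
λ=3: alg. mult. = 1, geom. mult. = 2 - rank(A - (3)I) = 2 - 1 = 1
Sum of geometric multiplicities equals n, so A has n independent eigenvectors.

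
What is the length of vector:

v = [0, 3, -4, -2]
5.385

||v||₂ = √((0)² + (3)² + (-4)² + (-2)²) = √29 = 5.385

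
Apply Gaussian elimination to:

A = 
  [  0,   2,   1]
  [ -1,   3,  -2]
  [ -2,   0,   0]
Row operations:
Swap R1 ↔ R2
R3 → R3 - (2)·R1
R3 → R3 + (3)·R2

Resulting echelon form:
REF = 
  [ -1,   3,  -2]
  [  0,   2,   1]
  [  0,   0,   7]

Rank = 3 (number of non-zero pivot rows).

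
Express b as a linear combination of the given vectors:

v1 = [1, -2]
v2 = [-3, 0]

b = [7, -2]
c1 = 1, c2 = -2

b = 1·v1 + -2·v2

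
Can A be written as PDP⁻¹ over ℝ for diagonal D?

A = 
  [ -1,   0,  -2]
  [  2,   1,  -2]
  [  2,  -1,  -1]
No

Characteristic polynomial: det(λI - A) = λ³ + λ² + λ - 11
By the rational root theorem any rational root is an integer dividing 11; none of those is a root, so p(λ) has no rational roots and hence (being an irreducible cubic) no repeated roots.
Discriminant of the cubic: Δ = -3424
Δ < 0 ⇒ one real eigenvalue and a complex-conjugate pair: λ ≈ -1.404 + 2.027i, -1.404 - 2.027i, 1.809
Has complex eigenvalues (not diagonalizable over ℝ).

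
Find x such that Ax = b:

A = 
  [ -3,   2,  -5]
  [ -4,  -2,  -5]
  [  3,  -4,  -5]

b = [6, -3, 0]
Row reduce the augmented matrix [A|b]:
R2 → R2 - (4/3)·R1
R3 → R3 + (1)·R1
R3 → R3 - (3/7)·R2
REF = 
  [   -3,     2,    -5,     6]
  [    0, -14/3,   5/3,   -11]
  [    0,     0, -75/7,  75/7]

Back-substitution:
x₃ = (75/7) / (-75/7) = -1
x₂ = (-11 - (5/3)(-1)) / (-14/3) = 2
x₁ = (6 - (2)(2) - (-5)(-1)) / (-3) = 1

x = [1, 2, -1]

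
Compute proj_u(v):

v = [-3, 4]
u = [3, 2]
proj_u(v) = [-3/13, -2/13]

v·u = (-3)(3) + (4)(2) = -1
u·u = (3)² + (2)² = 13
proj_u(v) = (v·u / u·u) × u = (-1/13) × u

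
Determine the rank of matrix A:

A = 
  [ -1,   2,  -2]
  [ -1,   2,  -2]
Row reduce:
R2 → R2 - (1)·R1
REF = 
  [ -1,   2,  -2]
  [  0,   0,   0]
Pivot columns: 1 → 1 pivot.

rank(A) = 1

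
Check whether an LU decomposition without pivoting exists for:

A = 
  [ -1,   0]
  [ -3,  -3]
Yes.
A[1,1] = -1 ≠ 0, so Gaussian elimination proceeds without a row swap: multiplier ℓ₂₁ = (-3)/(-1) = 3, and U[2,2] = -3 - (3)(0) = -3.
L = 
  [  1,   0]
  [  3,   1]
U = 
  [ -1,   0]
  [  0,  -3]
Check row 2 of LU: [(3)(-1), (3)(0) + (-3)] = [-3, -3] = row 2 of A ✓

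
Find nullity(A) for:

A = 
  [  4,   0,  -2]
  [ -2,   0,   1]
nullity(A) = 2

Row reduce:
R2 → R2 + (1/2)·R1
REF = 
  [  4,   0,  -2]
  [  0,   0,   0]
Pivot columns: 1 → 1 pivot.
rank(A) = 1, so nullity(A) = 3 - 1 = 2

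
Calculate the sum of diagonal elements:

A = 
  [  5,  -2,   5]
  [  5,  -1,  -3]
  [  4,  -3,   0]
4

tr(A) = 5 + -1 + 0 = 4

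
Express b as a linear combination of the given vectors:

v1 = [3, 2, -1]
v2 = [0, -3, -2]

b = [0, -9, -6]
c1 = 0, c2 = 3

b = 0·v1 + 3·v2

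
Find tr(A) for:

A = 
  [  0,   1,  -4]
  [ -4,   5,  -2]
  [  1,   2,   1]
6

tr(A) = 0 + 5 + 1 = 6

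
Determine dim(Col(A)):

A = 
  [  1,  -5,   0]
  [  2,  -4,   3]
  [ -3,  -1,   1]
dim(Col(A)) = 3

Row reduce:
R2 → R2 - (2)·R1
R3 → R3 + (3)·R1
R3 → R3 + (8/3)·R2
REF = 
  [  1,  -5,   0]
  [  0,   6,   3]
  [  0,   0,   9]
Pivot columns: 1, 2, 3 → 3 pivots.
dim(Col(A)) = number of pivot columns = 3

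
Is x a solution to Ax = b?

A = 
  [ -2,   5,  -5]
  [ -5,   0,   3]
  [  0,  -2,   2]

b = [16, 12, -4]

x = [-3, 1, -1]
Yes

Ax = [16, 12, -4] = b ✓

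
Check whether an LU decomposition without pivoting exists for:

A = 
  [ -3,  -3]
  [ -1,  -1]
Yes.
A[1,1] = -3 ≠ 0, so Gaussian elimination proceeds without a row swap: multiplier ℓ₂₁ = (-1)/(-3) = 1/3, and U[2,2] = -1 - (1/3)(-3) = 0.
L = 
  [  1,   0]
  [1/3,   1]
U = 
  [ -3,  -3]
  [  0,   0]
Check row 2 of LU: [(1/3)(-3), (1/3)(-3) + 0] = [-1, -1] = row 2 of A ✓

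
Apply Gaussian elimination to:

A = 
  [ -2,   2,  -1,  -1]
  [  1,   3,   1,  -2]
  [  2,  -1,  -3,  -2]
Row operations:
R2 → R2 + (1/2)·R1
R3 → R3 + (1)·R1
R3 → R3 - (1/4)·R2

Resulting echelon form:
REF = 
  [   -2,     2,    -1,    -1]
  [    0,     4,   1/2,  -5/2]
  [    0,     0, -33/8, -19/8]

Rank = 3 (number of non-zero pivot rows).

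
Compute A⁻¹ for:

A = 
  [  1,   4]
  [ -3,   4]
det(A) = (1)(4) - (4)(-3) = 16
For a 2×2 matrix, A⁻¹ = (1/det(A)) · [[d, -b], [-c, a]]
    = (1/16) · [[4, -4], [3, 1]]

A⁻¹ = 
  [ 1/4, -1/4]
  [3/16, 1/16]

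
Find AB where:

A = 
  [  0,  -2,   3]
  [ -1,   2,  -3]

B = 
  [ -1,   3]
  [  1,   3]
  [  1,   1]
A is 2×3 and B is 3×2, so AB is 2×2. Each entry is (row of A)·(column of B):
AB[1,1] = (0)(-1) + (-2)(1) + (3)(1) = 1
AB[1,2] = (0)(3) + (-2)(3) + (3)(1) = -3
AB[2,1] = (-1)(-1) + (2)(1) + (-3)(1) = 0
AB[2,2] = (-1)(3) + (2)(3) + (-3)(1) = 0

AB = 
  [  1,  -3]
  [  0,   0]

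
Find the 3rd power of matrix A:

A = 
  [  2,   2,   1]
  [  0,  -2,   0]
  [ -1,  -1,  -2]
A^3 = 
  [  6,   8,   3]
  [  0,  -8,   0]
  [ -3,  -7,  -6]

A² = A·A:
A²[1,1] = (2)(2) + (2)(0) + (1)(-1) = 3
A²[1,2] = (2)(2) + (2)(-2) + (1)(-1) = -1
A²[1,3] = (2)(1) + (2)(0) + (1)(-2) = 0
A²[2,1] = (0)(2) + (-2)(0) + (0)(-1) = 0
A²[2,2] = (0)(2) + (-2)(-2) + (0)(-1) = 4
A²[2,3] = (0)(1) + (-2)(0) + (0)(-2) = 0
A²[3,1] = (-1)(2) + (-1)(0) + (-2)(-1) = 0
A²[3,2] = (-1)(2) + (-1)(-2) + (-2)(-1) = 2
A²[3,3] = (-1)(1) + (-1)(0) + (-2)(-2) = 3
A² = 
  [  3,  -1,   0]
  [  0,   4,   0]
  [  0,   2,   3]

A^3 = A^2·A:
A^3[1,1] = (3)(2) + (-1)(0) + (0)(-1) = 6
A^3[1,2] = (3)(2) + (-1)(-2) + (0)(-1) = 8
A^3[1,3] = (3)(1) + (-1)(0) + (0)(-2) = 3
A^3[2,1] = (0)(2) + (4)(0) + (0)(-1) = 0
A^3[2,2] = (0)(2) + (4)(-2) + (0)(-1) = -8
A^3[2,3] = (0)(1) + (4)(0) + (0)(-2) = 0
A^3[3,1] = (0)(2) + (2)(0) + (3)(-1) = -3
A^3[3,2] = (0)(2) + (2)(-2) + (3)(-1) = -7
A^3[3,3] = (0)(1) + (2)(0) + (3)(-2) = -6
A^3 = 
  [  6,   8,   3]
  [  0,  -8,   0]
  [ -3,  -7,  -6]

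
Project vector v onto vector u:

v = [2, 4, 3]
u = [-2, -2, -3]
proj_u(v) = [42/17, 42/17, 63/17]

v·u = (2)(-2) + (4)(-2) + (3)(-3) = -21
u·u = (-2)² + (-2)² + (-3)² = 17
proj_u(v) = (v·u / u·u) × u = (-21/17) × u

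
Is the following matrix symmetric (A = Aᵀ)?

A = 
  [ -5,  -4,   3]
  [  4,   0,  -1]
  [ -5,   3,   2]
No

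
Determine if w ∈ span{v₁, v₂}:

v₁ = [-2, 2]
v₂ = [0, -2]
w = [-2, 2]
Yes

Form the augmented matrix and row-reduce:
[v₁|v₂|w] = 
  [ -2,   0,  -2]
  [  2,  -2,   2]
R2 → R2 + (1)·R1
REF = 
  [ -2,   0,  -2]
  [  0,  -2,   0]

No row of the form [0 0 | nonzero], so the system is consistent. Back-substitution gives c₁ = 1, c₂ = 0: w = (1)·v₁ + (0)·v₂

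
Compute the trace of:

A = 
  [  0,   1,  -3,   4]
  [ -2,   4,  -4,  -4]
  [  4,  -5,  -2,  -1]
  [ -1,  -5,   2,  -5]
-3

tr(A) = 0 + 4 + -2 + -5 = -3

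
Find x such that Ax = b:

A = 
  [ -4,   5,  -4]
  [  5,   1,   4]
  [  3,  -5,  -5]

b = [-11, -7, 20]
x = [0, -3, -1]

Row reduce the augmented matrix [A|b]:
R2 → R2 + (5/4)·R1
R3 → R3 + (3/4)·R1
R3 → R3 + (5/29)·R2
REF = 
  [     -4,       5,      -4,     -11]
  [      0,    29/4,      -1,   -83/4]
  [      0,       0, -237/29,  237/29]

Back-substitution:
x₃ = (237/29) / (-237/29) = -1
x₂ = (-83/4 - (-1)(-1)) / (29/4) = -3
x₁ = (-11 - (5)(-3) - (-4)(-1)) / (-4) = 0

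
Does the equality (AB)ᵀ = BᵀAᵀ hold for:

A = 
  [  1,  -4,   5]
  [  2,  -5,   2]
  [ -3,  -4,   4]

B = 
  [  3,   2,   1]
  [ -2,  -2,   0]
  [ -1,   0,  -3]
Yes

(AB)ᵀ = 
  [  6,  14,  -5]
  [ 10,  14,   2]
  [-14,  -4, -15]

BᵀAᵀ = 
  [  6,  14,  -5]
  [ 10,  14,   2]
  [-14,  -4, -15]

Both sides are equal — this is the standard identity (AB)ᵀ = BᵀAᵀ, which holds for all A, B.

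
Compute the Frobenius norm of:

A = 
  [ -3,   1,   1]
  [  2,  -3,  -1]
||A||_F = 5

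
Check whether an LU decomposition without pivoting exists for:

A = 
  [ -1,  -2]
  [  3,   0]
Yes.
A[1,1] = -1 ≠ 0, so Gaussian elimination proceeds without a row swap: multiplier ℓ₂₁ = (3)/(-1) = -3, and U[2,2] = 0 - (-3)(-2) = -6.
L = 
  [  1,   0]
  [ -3,   1]
U = 
  [ -1,  -2]
  [  0,  -6]
Check row 2 of LU: [(-3)(-1), (-3)(-2) + (-6)] = [3, 0] = row 2 of A ✓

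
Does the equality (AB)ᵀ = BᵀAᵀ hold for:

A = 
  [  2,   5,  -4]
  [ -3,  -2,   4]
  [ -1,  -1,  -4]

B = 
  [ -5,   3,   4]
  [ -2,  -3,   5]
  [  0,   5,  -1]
Yes

(AB)ᵀ = 
  [-20,  19,   7]
  [-29,  17, -20]
  [ 37, -26,  -5]

BᵀAᵀ = 
  [-20,  19,   7]
  [-29,  17, -20]
  [ 37, -26,  -5]

Both sides are equal — this is the standard identity (AB)ᵀ = BᵀAᵀ, which holds for all A, B.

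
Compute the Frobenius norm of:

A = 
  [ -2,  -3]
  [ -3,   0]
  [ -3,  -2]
||A||_F = 5.916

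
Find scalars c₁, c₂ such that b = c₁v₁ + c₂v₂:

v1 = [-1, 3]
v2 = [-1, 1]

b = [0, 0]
c1 = 0, c2 = 0

b = 0·v1 + 0·v2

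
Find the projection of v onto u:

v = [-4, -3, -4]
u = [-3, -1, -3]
proj_u(v) = [-81/19, -27/19, -81/19]

v·u = (-4)(-3) + (-3)(-1) + (-4)(-3) = 27
u·u = (-3)² + (-1)² + (-3)² = 19
proj_u(v) = (v·u / u·u) × u = (27/19) × u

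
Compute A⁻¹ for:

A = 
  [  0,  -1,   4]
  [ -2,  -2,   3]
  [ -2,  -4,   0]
det(A) = (0)·((-2)(0) - (3)(-4)) - (-1)·((-2)(0) - (3)(-2)) + (4)·((-2)(-4) - (-2)(-2))
  = (0)(12) - (-1)(6) + (4)(4)
  = 22
det(A) = 22 ≠ 0, so A is invertible.

Cofactors Cᵢⱼ = (-1)ⁱ⁺ʲ·Mᵢⱼ:
C = 
  [ 12,  -6,   4]
  [-16,   8,   2]
  [  5,  -8,  -2]

adj(A) = Cᵀ:
adj(A) = 
  [ 12, -16,   5]
  [ -6,   8,  -8]
  [  4,   2,  -2]

A⁻¹ = (1/22) · adj(A):
A⁻¹ = 
  [ 6/11, -8/11,  5/22]
  [-3/11,  4/11, -4/11]
  [ 2/11,  1/11, -1/11]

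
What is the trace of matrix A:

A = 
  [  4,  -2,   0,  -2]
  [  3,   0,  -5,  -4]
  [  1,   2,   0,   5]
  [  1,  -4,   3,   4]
8

tr(A) = 4 + 0 + 0 + 4 = 8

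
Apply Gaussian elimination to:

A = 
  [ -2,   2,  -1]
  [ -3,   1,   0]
Row operations:
R2 → R2 - (3/2)·R1

Resulting echelon form:
REF = 
  [ -2,   2,  -1]
  [  0,  -2, 3/2]

Rank = 2 (number of non-zero pivot rows).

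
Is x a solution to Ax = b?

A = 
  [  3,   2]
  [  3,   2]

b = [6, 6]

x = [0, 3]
Yes

Ax = [6, 6] = b ✓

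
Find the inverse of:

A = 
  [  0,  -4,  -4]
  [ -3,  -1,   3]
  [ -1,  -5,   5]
det(A) = (0)·((-1)(5) - (3)(-5)) - (-4)·((-3)(5) - (3)(-1)) + (-4)·((-3)(-5) - (-1)(-1))
  = (0)(10) - (-4)(-12) + (-4)(14)
  = -104
det(A) = -104 ≠ 0, so A is invertible.

Cofactors Cᵢⱼ = (-1)ⁱ⁺ʲ·Mᵢⱼ:
C = 
  [ 10,  12,  14]
  [ 40,  -4,   4]
  [-16,  12, -12]

adj(A) = Cᵀ:
adj(A) = 
  [ 10,  40, -16]
  [ 12,  -4,  12]
  [ 14,   4, -12]

A⁻¹ = (-1/104) · adj(A):
A⁻¹ = 
  [-5/52, -5/13,  2/13]
  [-3/26,  1/26, -3/26]
  [-7/52, -1/26,  3/26]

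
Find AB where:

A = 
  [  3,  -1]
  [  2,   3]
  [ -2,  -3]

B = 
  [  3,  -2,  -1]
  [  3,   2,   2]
AB = 
  [  6,  -8,  -5]
  [ 15,   2,   4]
  [-15,  -2,  -4]

A is 3×2 and B is 2×3, so AB is 3×3. Each entry is (row of A)·(column of B):
AB[1,1] = (3)(3) + (-1)(3) = 6
AB[1,2] = (3)(-2) + (-1)(2) = -8
AB[1,3] = (3)(-1) + (-1)(2) = -5
AB[2,1] = (2)(3) + (3)(3) = 15
AB[2,2] = (2)(-2) + (3)(2) = 2
AB[2,3] = (2)(-1) + (3)(2) = 4
AB[3,1] = (-2)(3) + (-3)(3) = -15
AB[3,2] = (-2)(-2) + (-3)(2) = -2
AB[3,3] = (-2)(-1) + (-3)(2) = -4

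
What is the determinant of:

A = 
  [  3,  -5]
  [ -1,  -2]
For a 2×2 matrix, det = ad - bc = (3)(-2) - (-5)(-1) = -11

det(A) = -11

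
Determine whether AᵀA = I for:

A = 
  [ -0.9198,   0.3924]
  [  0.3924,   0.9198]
Yes

AᵀA = 
  [  1,   0]
  [  0,   1]
≈ I (equal to I up to the 4-dp rounding of the entries)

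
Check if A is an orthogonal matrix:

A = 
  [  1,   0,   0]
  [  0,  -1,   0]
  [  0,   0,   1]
Yes

AᵀA = 
  [  1,   0,   0]
  [  0,   1,   0]
  [  0,   0,   1]
= I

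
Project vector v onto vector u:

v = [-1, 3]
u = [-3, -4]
proj_u(v) = [27/25, 36/25]

v·u = (-1)(-3) + (3)(-4) = -9
u·u = (-3)² + (-4)² = 25
proj_u(v) = (v·u / u·u) × u = (-9/25) × u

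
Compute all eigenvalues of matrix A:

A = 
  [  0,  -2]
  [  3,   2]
tr(A) = 2, det(A) = 6
Characteristic polynomial: λ² - tr(A)λ + det(A) = λ² - 2λ + 6
λ² - 2λ + 6 = 0  ⇒  λ = (2 ± √((-2)² - 4·(6)))/2 = (2 ± √(-20))/2
  = 1 + i√5,  1 - i√5

λ = 1 + i√5, 1 - i√5  (≈ 1 + 2.236i, 1 - 2.236i)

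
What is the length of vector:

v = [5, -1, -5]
7.141

||v||₂ = √((5)² + (-1)² + (-5)²) = √51 = 7.141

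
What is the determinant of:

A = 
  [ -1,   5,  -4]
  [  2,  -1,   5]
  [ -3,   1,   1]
Cofactor expansion along row 1:
det(A) = (-1)·((-1)(1) - (5)(1)) - (5)·((2)(1) - (5)(-3)) + (-4)·((2)(1) - (-1)(-3))
  = (-1)(-6) - (5)(17) + (-4)(-1)
  = -75

det(A) = -75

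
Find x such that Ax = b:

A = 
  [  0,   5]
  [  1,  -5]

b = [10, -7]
x = [3, 2]

Row reduce the augmented matrix [A|b]:
Swap R1 ↔ R2
REF = 
  [  1,  -5,  -7]
  [  0,   5,  10]

Back-substitution:
x₂ = 10 / 5 = 2
x₁ = (-7 - (-5)(2)) / 1 = 3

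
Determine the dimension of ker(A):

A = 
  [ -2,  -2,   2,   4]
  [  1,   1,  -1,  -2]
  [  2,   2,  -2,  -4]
nullity(A) = 3

Row reduce:
R2 → R2 + (1/2)·R1
R3 → R3 + (1)·R1
REF = 
  [ -2,  -2,   2,   4]
  [  0,   0,   0,   0]
  [  0,   0,   0,   0]
Pivot columns: 1 → 1 pivot.
rank(A) = 1, so nullity(A) = 4 - 1 = 3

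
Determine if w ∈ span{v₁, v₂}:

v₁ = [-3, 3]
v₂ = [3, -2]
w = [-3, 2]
Yes

Form the augmented matrix and row-reduce:
[v₁|v₂|w] = 
  [ -3,   3,  -3]
  [  3,  -2,   2]
R2 → R2 + (1)·R1
REF = 
  [ -3,   3,  -3]
  [  0,   1,  -1]

No row of the form [0 0 | nonzero], so the system is consistent. Back-substitution gives c₁ = 0, c₂ = -1: w = (0)·v₁ + (-1)·v₂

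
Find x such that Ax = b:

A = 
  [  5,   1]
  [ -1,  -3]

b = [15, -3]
Row reduce the augmented matrix [A|b]:
R2 → R2 + (1/5)·R1
REF = 
  [    5,     1,    15]
  [    0, -14/5,     0]

Back-substitution:
x₂ = 0 / (-14/5) = 0
x₁ = (15 - (1)(0)) / 5 = 3

x = [3, 0]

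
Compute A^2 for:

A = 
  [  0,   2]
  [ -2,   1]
A² = A·A:
A²[1,1] = (0)(0) + (2)(-2) = -4
A²[1,2] = (0)(2) + (2)(1) = 2
A²[2,1] = (-2)(0) + (1)(-2) = -2
A²[2,2] = (-2)(2) + (1)(1) = -3
A² = 
  [ -4,   2]
  [ -2,  -3]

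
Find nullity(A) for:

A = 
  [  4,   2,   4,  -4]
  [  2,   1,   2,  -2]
nullity(A) = 3

Row reduce:
R2 → R2 - (1/2)·R1
REF = 
  [  4,   2,   4,  -4]
  [  0,   0,   0,   0]
Pivot columns: 1 → 1 pivot.
rank(A) = 1, so nullity(A) = 4 - 1 = 3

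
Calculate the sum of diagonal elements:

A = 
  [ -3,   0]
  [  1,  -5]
-8

tr(A) = -3 + -5 = -8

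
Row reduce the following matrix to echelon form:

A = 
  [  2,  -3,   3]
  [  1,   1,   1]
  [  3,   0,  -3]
Row operations:
R2 → R2 - (1/2)·R1
R3 → R3 - (3/2)·R1
R3 → R3 - (9/5)·R2

Resulting echelon form:
REF = 
  [    2,    -3,     3]
  [    0,   5/2,  -1/2]
  [    0,     0, -33/5]

Rank = 3 (number of non-zero pivot rows).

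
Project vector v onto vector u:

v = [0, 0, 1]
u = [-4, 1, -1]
proj_u(v) = [2/9, -1/18, 1/18]

v·u = (0)(-4) + (0)(1) + (1)(-1) = -1
u·u = (-4)² + (1)² + (-1)² = 18
proj_u(v) = (v·u / u·u) × u = (-1/18) × u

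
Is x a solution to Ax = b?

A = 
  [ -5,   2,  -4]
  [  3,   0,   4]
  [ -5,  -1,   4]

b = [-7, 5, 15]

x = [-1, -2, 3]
No

Ax = [-11, 9, 19] ≠ b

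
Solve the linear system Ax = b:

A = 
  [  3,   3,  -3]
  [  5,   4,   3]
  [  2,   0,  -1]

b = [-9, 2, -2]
Row reduce the augmented matrix [A|b]:
R2 → R2 - (5/3)·R1
R3 → R3 - (2/3)·R1
R3 → R3 - (2)·R2
REF = 
  [  3,   3,  -3,  -9]
  [  0,  -1,   8,  17]
  [  0,   0, -15, -30]

Back-substitution:
x₃ = (-30) / (-15) = 2
x₂ = (17 - (8)(2)) / (-1) = -1
x₁ = (-9 - (3)(-1) - (-3)(2)) / 3 = 0

x = [0, -1, 2]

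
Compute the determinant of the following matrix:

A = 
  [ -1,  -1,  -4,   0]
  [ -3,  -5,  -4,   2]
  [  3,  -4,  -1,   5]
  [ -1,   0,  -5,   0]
Cofactor expansion along row 1: det(A) = a₁₁M₁₁ - a₁₂M₁₂ + a₁₃M₁₃ - a₁₄M₁₄

M₁₁ = det[[-5, -4, 2]; [-4, -1, 5]; [0, -5, 0]]
  = (-5)·((-1)(0) - (5)(-5)) - (-4)·((-4)(0) - (5)(0)) + (2)·((-4)(-5) - (-1)(0))
  = (-5)(25) - (-4)(0) + (2)(20)
  = -85
M₁₂ = det[[-3, -4, 2]; [3, -1, 5]; [-1, -5, 0]]
  = (-3)·((-1)(0) - (5)(-5)) - (-4)·((3)(0) - (5)(-1)) + (2)·((3)(-5) - (-1)(-1))
  = (-3)(25) - (-4)(5) + (2)(-16)
  = -87
M₁₃ = det[[-3, -5, 2]; [3, -4, 5]; [-1, 0, 0]]
  = (-3)·((-4)(0) - (5)(0)) - (-5)·((3)(0) - (5)(-1)) + (2)·((3)(0) - (-4)(-1))
  = (-3)(0) - (-5)(5) + (2)(-4)
  = 17
M₁₄ = det[[-3, -5, -4]; [3, -4, -1]; [-1, 0, -5]]
  = (-3)·((-4)(-5) - (-1)(0)) - (-5)·((3)(-5) - (-1)(-1)) + (-4)·((3)(0) - (-4)(-1))
  = (-3)(20) - (-5)(-16) + (-4)(-4)
  = -124

det(A) = (-1)(-85) - (-1)(-87) + (-4)(17) - (0)(-124) = -70

det(A) = -70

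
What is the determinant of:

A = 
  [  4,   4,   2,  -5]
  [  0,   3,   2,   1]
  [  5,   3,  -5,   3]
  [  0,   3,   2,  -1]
148

Cofactor expansion along row 1: det(A) = a₁₁M₁₁ - a₁₂M₁₂ + a₁₃M₁₃ - a₁₄M₁₄

M₁₁ = det[[3, 2, 1]; [3, -5, 3]; [3, 2, -1]]
  = (3)·((-5)(-1) - (3)(2)) - (2)·((3)(-1) - (3)(3)) + (1)·((3)(2) - (-5)(3))
  = (3)(-1) - (2)(-12) + (1)(21)
  = 42
M₁₂ = det[[0, 2, 1]; [5, -5, 3]; [0, 2, -1]]
  = (0)·((-5)(-1) - (3)(2)) - (2)·((5)(-1) - (3)(0)) + (1)·((5)(2) - (-5)(0))
  = (0)(-1) - (2)(-5) + (1)(10)
  = 20
M₁₃ = det[[0, 3, 1]; [5, 3, 3]; [0, 3, -1]]
  = (0)·((3)(-1) - (3)(3)) - (3)·((5)(-1) - (3)(0)) + (1)·((5)(3) - (3)(0))
  = (0)(-12) - (3)(-5) + (1)(15)
  = 30
M₁₄ = det[[0, 3, 2]; [5, 3, -5]; [0, 3, 2]]
  = (0)·((3)(2) - (-5)(3)) - (3)·((5)(2) - (-5)(0)) + (2)·((5)(3) - (3)(0))
  = (0)(21) - (3)(10) + (2)(15)
  = 0

det(A) = (4)(42) - (4)(20) + (2)(30) - (-5)(0) = 148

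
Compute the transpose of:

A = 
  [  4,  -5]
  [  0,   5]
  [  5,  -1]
Aᵀ = 
  [  4,   0,   5]
  [ -5,   5,  -1]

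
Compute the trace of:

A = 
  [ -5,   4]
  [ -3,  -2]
-7

tr(A) = -5 + -2 = -7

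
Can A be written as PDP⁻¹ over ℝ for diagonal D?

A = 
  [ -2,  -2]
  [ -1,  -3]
Yes

tr(A) = -5, det(A) = 4
Characteristic polynomial: λ² - tr(A)λ + det(A) = λ² + 5λ + 4
λ² + 5λ + 4 = (λ + 4)(λ + 1)
Eigenvalues: -1, -4
λ=-4: alg. mult. = 1, geom. mult. = 2 - rank(A - (-4)I) = 2 - 1 = 1
λ=-1: alg. mult. = 1, geom. mult. = 2 - rank(A - (-1)I) = 2 - 1 = 1
Sum of geometric multiplicities equals n, so A has n independent eigenvectors.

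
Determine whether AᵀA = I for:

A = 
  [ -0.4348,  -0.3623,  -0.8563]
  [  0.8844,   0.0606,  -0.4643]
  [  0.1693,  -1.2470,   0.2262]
No

AᵀA = 
  [  0.9999,   0,   0]
  [  0,   1.6899,   0]
  [  0,   0,   1]
≠ I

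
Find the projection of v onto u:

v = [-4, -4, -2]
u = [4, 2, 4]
v·u = (-4)(4) + (-4)(2) + (-2)(4) = -32
u·u = (4)² + (2)² + (4)² = 36
proj_u(v) = (v·u / u·u) × u = (-32/36) × u = (-8/9) × u

proj_u(v) = [-32/9, -16/9, -32/9]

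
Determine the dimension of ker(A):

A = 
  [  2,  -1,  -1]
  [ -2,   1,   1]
nullity(A) = 2

Row reduce:
R2 → R2 + (1)·R1
REF = 
  [  2,  -1,  -1]
  [  0,   0,   0]
Pivot columns: 1 → 1 pivot.
rank(A) = 1, so nullity(A) = 3 - 1 = 2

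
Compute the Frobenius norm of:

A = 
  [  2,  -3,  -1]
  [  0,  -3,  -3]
||A||_F = 5.657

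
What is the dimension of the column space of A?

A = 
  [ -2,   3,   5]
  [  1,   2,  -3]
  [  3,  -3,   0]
dim(Col(A)) = 3

Row reduce:
R2 → R2 + (1/2)·R1
R3 → R3 + (3/2)·R1
R3 → R3 - (3/7)·R2
REF = 
  [  -2,    3,    5]
  [   0,  7/2, -1/2]
  [   0,    0, 54/7]
Pivot columns: 1, 2, 3 → 3 pivots.
dim(Col(A)) = number of pivot columns = 3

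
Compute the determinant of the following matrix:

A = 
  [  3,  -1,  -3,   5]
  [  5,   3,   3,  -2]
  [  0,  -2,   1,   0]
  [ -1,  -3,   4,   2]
310

Cofactor expansion along row 1: det(A) = a₁₁M₁₁ - a₁₂M₁₂ + a₁₃M₁₃ - a₁₄M₁₄

M₁₁ = det[[3, 3, -2]; [-2, 1, 0]; [-3, 4, 2]]
  = (3)·((1)(2) - (0)(4)) - (3)·((-2)(2) - (0)(-3)) + (-2)·((-2)(4) - (1)(-3))
  = (3)(2) - (3)(-4) + (-2)(-5)
  = 28
M₁₂ = det[[5, 3, -2]; [0, 1, 0]; [-1, 4, 2]]
  = (5)·((1)(2) - (0)(4)) - (3)·((0)(2) - (0)(-1)) + (-2)·((0)(4) - (1)(-1))
  = (5)(2) - (3)(0) + (-2)(1)
  = 8
M₁₃ = det[[5, 3, -2]; [0, -2, 0]; [-1, -3, 2]]
  = (5)·((-2)(2) - (0)(-3)) - (3)·((0)(2) - (0)(-1)) + (-2)·((0)(-3) - (-2)(-1))
  = (5)(-4) - (3)(0) + (-2)(-2)
  = -16
M₁₄ = det[[5, 3, 3]; [0, -2, 1]; [-1, -3, 4]]
  = (5)·((-2)(4) - (1)(-3)) - (3)·((0)(4) - (1)(-1)) + (3)·((0)(-3) - (-2)(-1))
  = (5)(-5) - (3)(1) + (3)(-2)
  = -34

det(A) = (3)(28) - (-1)(8) + (-3)(-16) - (5)(-34) = 310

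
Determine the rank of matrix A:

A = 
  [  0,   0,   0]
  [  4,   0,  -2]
rank(A) = 1

Row reduce:
Swap R1 ↔ R2
REF = 
  [  4,   0,  -2]
  [  0,   0,   0]
Pivot columns: 1 → 1 pivot.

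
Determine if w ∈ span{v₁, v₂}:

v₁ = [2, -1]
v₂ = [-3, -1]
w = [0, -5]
Yes

Form the augmented matrix and row-reduce:
[v₁|v₂|w] = 
  [  2,  -3,   0]
  [ -1,  -1,  -5]
R2 → R2 + (1/2)·R1
REF = 
  [   2,   -3,    0]
  [   0, -5/2,   -5]

No row of the form [0 0 | nonzero], so the system is consistent. Back-substitution gives c₁ = 3, c₂ = 2: w = (3)·v₁ + (2)·v₂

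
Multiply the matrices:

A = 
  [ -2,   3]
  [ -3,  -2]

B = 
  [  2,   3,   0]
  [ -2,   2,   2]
A is 2×2 and B is 2×3, so AB is 2×3. Each entry is (row of A)·(column of B):
AB[1,1] = (-2)(2) + (3)(-2) = -10
AB[1,2] = (-2)(3) + (3)(2) = 0
AB[1,3] = (-2)(0) + (3)(2) = 6
AB[2,1] = (-3)(2) + (-2)(-2) = -2
AB[2,2] = (-3)(3) + (-2)(2) = -13
AB[2,3] = (-3)(0) + (-2)(2) = -4

AB = 
  [-10,   0,   6]
  [ -2, -13,  -4]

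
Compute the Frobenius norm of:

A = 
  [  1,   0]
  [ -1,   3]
||A||_F = 3.317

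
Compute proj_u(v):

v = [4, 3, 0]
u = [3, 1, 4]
proj_u(v) = [45/26, 15/26, 30/13]

v·u = (4)(3) + (3)(1) + (0)(4) = 15
u·u = (3)² + (1)² + (4)² = 26
proj_u(v) = (v·u / u·u) × u = (15/26) × u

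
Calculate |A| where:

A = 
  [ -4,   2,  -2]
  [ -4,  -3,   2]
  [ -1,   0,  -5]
Cofactor expansion along row 1:
det(A) = (-4)·((-3)(-5) - (2)(0)) - (2)·((-4)(-5) - (2)(-1)) + (-2)·((-4)(0) - (-3)(-1))
  = (-4)(15) - (2)(22) + (-2)(-3)
  = -98

det(A) = -98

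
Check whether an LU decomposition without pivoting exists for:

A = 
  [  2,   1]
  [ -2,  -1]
Yes.
A[1,1] = 2 ≠ 0, so Gaussian elimination proceeds without a row swap: multiplier ℓ₂₁ = (-2)/(2) = -1, and U[2,2] = -1 - (-1)(1) = 0.
L = 
  [  1,   0]
  [ -1,   1]
U = 
  [  2,   1]
  [  0,   0]
Check row 2 of LU: [(-1)(2), (-1)(1) + 0] = [-2, -1] = row 2 of A ✓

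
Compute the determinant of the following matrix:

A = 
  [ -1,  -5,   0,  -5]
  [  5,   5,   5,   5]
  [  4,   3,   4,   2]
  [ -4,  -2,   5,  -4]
Cofactor expansion along row 1: det(A) = a₁₁M₁₁ - a₁₂M₁₂ + a₁₃M₁₃ - a₁₄M₁₄

M₁₁ = det[[5, 5, 5]; [3, 4, 2]; [-2, 5, -4]]
  = (5)·((4)(-4) - (2)(5)) - (5)·((3)(-4) - (2)(-2)) + (5)·((3)(5) - (4)(-2))
  = (5)(-26) - (5)(-8) + (5)(23)
  = 25
M₁₂ = det[[5, 5, 5]; [4, 4, 2]; [-4, 5, -4]]
  = (5)·((4)(-4) - (2)(5)) - (5)·((4)(-4) - (2)(-4)) + (5)·((4)(5) - (4)(-4))
  = (5)(-26) - (5)(-8) + (5)(36)
  = 90
M₁₃ = det[[5, 5, 5]; [4, 3, 2]; [-4, -2, -4]]
  = (5)·((3)(-4) - (2)(-2)) - (5)·((4)(-4) - (2)(-4)) + (5)·((4)(-2) - (3)(-4))
  = (5)(-8) - (5)(-8) + (5)(4)
  = 20
M₁₄ = det[[5, 5, 5]; [4, 3, 4]; [-4, -2, 5]]
  = (5)·((3)(5) - (4)(-2)) - (5)·((4)(5) - (4)(-4)) + (5)·((4)(-2) - (3)(-4))
  = (5)(23) - (5)(36) + (5)(4)
  = -45

det(A) = (-1)(25) - (-5)(90) + (0)(20) - (-5)(-45) = 200

det(A) = 200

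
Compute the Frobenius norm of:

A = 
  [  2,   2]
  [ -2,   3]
||A||_F = 4.583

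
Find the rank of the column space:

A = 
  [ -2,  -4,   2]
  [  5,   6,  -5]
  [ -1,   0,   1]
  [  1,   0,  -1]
Row reduce:
R2 → R2 + (5/2)·R1
R3 → R3 - (1/2)·R1
R4 → R4 + (1/2)·R1
R3 → R3 + (1/2)·R2
R4 → R4 - (1/2)·R2
REF = 
  [ -2,  -4,   2]
  [  0,  -4,   0]
  [  0,   0,   0]
  [  0,   0,   0]
Pivot columns: 1, 2 → 2 pivots.
dim(Col(A)) = number of pivot columns = 2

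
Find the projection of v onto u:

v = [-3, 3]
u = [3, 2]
proj_u(v) = [-9/13, -6/13]

v·u = (-3)(3) + (3)(2) = -3
u·u = (3)² + (2)² = 13
proj_u(v) = (v·u / u·u) × u = (-3/13) × u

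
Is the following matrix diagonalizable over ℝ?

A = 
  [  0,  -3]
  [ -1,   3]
Yes

tr(A) = 3, det(A) = -3
Characteristic polynomial: λ² - tr(A)λ + det(A) = λ² - 3λ - 3
λ² - 3λ - 3 = 0  ⇒  λ = (3 ± √((-3)² - 4·(-3)))/2 = (3 ± √(21))/2
  = (3 + √21)/2,  (3 - √21)/2
Eigenvalues: (3 + √21)/2, (3 - √21)/2  (≈ 3.791, -0.7913)
The two irrational eigenvalues are distinct (simple), so each has alg. mult. = geom. mult. = 1.
Sum of geometric multiplicities equals n, so A has n independent eigenvectors.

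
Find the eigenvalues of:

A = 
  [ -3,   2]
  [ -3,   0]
tr(A) = -3, det(A) = 6
Characteristic polynomial: λ² - tr(A)λ + det(A) = λ² + 3λ + 6
λ² + 3λ + 6 = 0  ⇒  λ = (-3 ± √((3)² - 4·(6)))/2 = (-3 ± √(-15))/2
  = (-3 + i√15)/2,  (-3 - i√15)/2

λ = (-3 + i√15)/2, (-3 - i√15)/2  (≈ -1.5 + 1.936i, -1.5 - 1.936i)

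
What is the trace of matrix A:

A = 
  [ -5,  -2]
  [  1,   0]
-5

tr(A) = -5 + 0 = -5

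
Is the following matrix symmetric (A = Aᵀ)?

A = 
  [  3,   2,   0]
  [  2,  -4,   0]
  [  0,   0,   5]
Yes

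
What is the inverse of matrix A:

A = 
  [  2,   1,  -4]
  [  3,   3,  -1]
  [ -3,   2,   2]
det(A) = (2)·((3)(2) - (-1)(2)) - (1)·((3)(2) - (-1)(-3)) + (-4)·((3)(2) - (3)(-3))
  = (2)(8) - (1)(3) + (-4)(15)
  = -47
det(A) = -47 ≠ 0, so A is invertible.

Cofactors Cᵢⱼ = (-1)ⁱ⁺ʲ·Mᵢⱼ:
C = 
  [  8,  -3,  15]
  [-10,  -8,  -7]
  [ 11, -10,   3]

adj(A) = Cᵀ:
adj(A) = 
  [  8, -10,  11]
  [ -3,  -8, -10]
  [ 15,  -7,   3]

A⁻¹ = (-1/47) · adj(A):
A⁻¹ = 
  [ -8/47,  10/47, -11/47]
  [  3/47,   8/47,  10/47]
  [-15/47,   7/47,  -3/47]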